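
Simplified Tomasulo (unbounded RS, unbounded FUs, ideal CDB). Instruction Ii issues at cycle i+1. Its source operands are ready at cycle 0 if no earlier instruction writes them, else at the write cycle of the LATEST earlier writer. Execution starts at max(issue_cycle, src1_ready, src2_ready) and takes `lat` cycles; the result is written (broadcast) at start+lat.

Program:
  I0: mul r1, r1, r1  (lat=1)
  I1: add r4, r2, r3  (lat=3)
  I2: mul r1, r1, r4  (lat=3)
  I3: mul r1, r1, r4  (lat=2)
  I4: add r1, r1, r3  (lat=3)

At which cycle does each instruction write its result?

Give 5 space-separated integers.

I0 mul r1: issue@1 deps=(None,None) exec_start@1 write@2
I1 add r4: issue@2 deps=(None,None) exec_start@2 write@5
I2 mul r1: issue@3 deps=(0,1) exec_start@5 write@8
I3 mul r1: issue@4 deps=(2,1) exec_start@8 write@10
I4 add r1: issue@5 deps=(3,None) exec_start@10 write@13

Answer: 2 5 8 10 13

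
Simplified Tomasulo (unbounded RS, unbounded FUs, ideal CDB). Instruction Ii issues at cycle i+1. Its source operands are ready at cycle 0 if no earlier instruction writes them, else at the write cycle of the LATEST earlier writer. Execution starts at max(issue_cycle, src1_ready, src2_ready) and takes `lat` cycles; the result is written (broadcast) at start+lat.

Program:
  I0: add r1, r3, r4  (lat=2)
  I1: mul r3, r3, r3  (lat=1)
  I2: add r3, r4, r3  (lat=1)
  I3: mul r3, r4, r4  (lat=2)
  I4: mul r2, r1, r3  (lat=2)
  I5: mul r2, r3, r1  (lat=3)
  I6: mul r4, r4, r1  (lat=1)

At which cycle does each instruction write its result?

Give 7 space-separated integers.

I0 add r1: issue@1 deps=(None,None) exec_start@1 write@3
I1 mul r3: issue@2 deps=(None,None) exec_start@2 write@3
I2 add r3: issue@3 deps=(None,1) exec_start@3 write@4
I3 mul r3: issue@4 deps=(None,None) exec_start@4 write@6
I4 mul r2: issue@5 deps=(0,3) exec_start@6 write@8
I5 mul r2: issue@6 deps=(3,0) exec_start@6 write@9
I6 mul r4: issue@7 deps=(None,0) exec_start@7 write@8

Answer: 3 3 4 6 8 9 8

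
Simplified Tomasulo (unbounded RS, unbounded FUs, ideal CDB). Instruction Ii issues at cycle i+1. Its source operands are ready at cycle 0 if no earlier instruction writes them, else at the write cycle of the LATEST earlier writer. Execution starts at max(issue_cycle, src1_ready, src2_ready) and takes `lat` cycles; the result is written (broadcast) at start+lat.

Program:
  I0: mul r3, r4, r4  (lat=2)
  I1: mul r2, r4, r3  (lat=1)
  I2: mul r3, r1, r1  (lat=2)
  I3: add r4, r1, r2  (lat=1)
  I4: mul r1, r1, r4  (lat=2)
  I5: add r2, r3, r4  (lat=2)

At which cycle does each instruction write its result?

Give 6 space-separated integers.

I0 mul r3: issue@1 deps=(None,None) exec_start@1 write@3
I1 mul r2: issue@2 deps=(None,0) exec_start@3 write@4
I2 mul r3: issue@3 deps=(None,None) exec_start@3 write@5
I3 add r4: issue@4 deps=(None,1) exec_start@4 write@5
I4 mul r1: issue@5 deps=(None,3) exec_start@5 write@7
I5 add r2: issue@6 deps=(2,3) exec_start@6 write@8

Answer: 3 4 5 5 7 8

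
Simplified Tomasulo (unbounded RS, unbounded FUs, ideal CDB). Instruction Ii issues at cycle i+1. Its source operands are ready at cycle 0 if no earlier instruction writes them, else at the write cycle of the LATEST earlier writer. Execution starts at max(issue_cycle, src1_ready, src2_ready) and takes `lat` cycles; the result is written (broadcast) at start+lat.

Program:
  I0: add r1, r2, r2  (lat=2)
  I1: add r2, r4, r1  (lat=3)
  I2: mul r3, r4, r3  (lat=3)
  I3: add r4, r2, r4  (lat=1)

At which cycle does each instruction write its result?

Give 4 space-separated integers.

I0 add r1: issue@1 deps=(None,None) exec_start@1 write@3
I1 add r2: issue@2 deps=(None,0) exec_start@3 write@6
I2 mul r3: issue@3 deps=(None,None) exec_start@3 write@6
I3 add r4: issue@4 deps=(1,None) exec_start@6 write@7

Answer: 3 6 6 7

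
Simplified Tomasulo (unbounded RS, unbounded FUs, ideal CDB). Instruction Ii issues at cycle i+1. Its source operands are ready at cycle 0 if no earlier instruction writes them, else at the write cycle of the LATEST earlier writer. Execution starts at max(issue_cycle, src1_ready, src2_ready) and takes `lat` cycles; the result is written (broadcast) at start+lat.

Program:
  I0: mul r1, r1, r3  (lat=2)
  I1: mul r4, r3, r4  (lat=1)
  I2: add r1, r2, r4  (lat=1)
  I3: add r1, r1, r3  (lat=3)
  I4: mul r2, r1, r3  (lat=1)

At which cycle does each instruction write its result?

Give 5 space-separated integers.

I0 mul r1: issue@1 deps=(None,None) exec_start@1 write@3
I1 mul r4: issue@2 deps=(None,None) exec_start@2 write@3
I2 add r1: issue@3 deps=(None,1) exec_start@3 write@4
I3 add r1: issue@4 deps=(2,None) exec_start@4 write@7
I4 mul r2: issue@5 deps=(3,None) exec_start@7 write@8

Answer: 3 3 4 7 8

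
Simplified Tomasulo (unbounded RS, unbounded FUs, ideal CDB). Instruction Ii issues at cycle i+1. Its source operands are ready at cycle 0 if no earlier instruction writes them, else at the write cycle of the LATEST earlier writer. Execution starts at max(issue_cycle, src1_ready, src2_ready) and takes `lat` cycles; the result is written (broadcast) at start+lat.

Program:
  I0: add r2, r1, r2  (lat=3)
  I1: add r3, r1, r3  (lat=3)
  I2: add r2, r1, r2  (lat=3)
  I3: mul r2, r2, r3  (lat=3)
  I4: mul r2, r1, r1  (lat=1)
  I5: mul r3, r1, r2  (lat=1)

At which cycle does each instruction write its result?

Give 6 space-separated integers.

I0 add r2: issue@1 deps=(None,None) exec_start@1 write@4
I1 add r3: issue@2 deps=(None,None) exec_start@2 write@5
I2 add r2: issue@3 deps=(None,0) exec_start@4 write@7
I3 mul r2: issue@4 deps=(2,1) exec_start@7 write@10
I4 mul r2: issue@5 deps=(None,None) exec_start@5 write@6
I5 mul r3: issue@6 deps=(None,4) exec_start@6 write@7

Answer: 4 5 7 10 6 7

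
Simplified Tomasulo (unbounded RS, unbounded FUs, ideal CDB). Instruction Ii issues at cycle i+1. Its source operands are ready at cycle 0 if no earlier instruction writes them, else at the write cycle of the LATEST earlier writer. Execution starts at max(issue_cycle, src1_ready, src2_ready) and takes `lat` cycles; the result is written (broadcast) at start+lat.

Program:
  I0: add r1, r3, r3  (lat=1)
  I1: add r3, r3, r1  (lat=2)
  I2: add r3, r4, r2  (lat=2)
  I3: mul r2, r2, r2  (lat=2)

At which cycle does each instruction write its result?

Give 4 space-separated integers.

Answer: 2 4 5 6

Derivation:
I0 add r1: issue@1 deps=(None,None) exec_start@1 write@2
I1 add r3: issue@2 deps=(None,0) exec_start@2 write@4
I2 add r3: issue@3 deps=(None,None) exec_start@3 write@5
I3 mul r2: issue@4 deps=(None,None) exec_start@4 write@6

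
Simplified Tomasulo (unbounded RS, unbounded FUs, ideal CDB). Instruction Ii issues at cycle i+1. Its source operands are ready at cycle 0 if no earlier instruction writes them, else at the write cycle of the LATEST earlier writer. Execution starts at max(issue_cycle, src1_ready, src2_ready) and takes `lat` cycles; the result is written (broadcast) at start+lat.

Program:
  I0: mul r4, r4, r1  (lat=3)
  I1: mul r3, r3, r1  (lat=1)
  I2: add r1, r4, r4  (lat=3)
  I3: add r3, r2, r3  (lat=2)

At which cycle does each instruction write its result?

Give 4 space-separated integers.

I0 mul r4: issue@1 deps=(None,None) exec_start@1 write@4
I1 mul r3: issue@2 deps=(None,None) exec_start@2 write@3
I2 add r1: issue@3 deps=(0,0) exec_start@4 write@7
I3 add r3: issue@4 deps=(None,1) exec_start@4 write@6

Answer: 4 3 7 6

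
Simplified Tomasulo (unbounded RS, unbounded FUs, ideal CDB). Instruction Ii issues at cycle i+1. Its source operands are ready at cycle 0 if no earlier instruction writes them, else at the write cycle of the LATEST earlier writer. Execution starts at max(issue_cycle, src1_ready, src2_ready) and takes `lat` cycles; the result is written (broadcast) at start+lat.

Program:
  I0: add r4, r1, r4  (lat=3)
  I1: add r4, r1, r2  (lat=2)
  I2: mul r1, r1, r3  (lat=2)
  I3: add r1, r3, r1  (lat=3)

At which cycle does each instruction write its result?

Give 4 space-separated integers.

I0 add r4: issue@1 deps=(None,None) exec_start@1 write@4
I1 add r4: issue@2 deps=(None,None) exec_start@2 write@4
I2 mul r1: issue@3 deps=(None,None) exec_start@3 write@5
I3 add r1: issue@4 deps=(None,2) exec_start@5 write@8

Answer: 4 4 5 8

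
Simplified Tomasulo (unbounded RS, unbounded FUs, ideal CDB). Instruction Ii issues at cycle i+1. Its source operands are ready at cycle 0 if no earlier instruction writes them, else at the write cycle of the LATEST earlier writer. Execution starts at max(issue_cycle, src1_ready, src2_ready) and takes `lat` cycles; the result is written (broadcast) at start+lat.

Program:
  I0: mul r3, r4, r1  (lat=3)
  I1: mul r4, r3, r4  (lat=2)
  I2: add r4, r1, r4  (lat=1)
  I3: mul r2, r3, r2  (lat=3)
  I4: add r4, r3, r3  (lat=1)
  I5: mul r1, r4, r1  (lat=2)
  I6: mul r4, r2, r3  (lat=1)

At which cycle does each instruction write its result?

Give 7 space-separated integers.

I0 mul r3: issue@1 deps=(None,None) exec_start@1 write@4
I1 mul r4: issue@2 deps=(0,None) exec_start@4 write@6
I2 add r4: issue@3 deps=(None,1) exec_start@6 write@7
I3 mul r2: issue@4 deps=(0,None) exec_start@4 write@7
I4 add r4: issue@5 deps=(0,0) exec_start@5 write@6
I5 mul r1: issue@6 deps=(4,None) exec_start@6 write@8
I6 mul r4: issue@7 deps=(3,0) exec_start@7 write@8

Answer: 4 6 7 7 6 8 8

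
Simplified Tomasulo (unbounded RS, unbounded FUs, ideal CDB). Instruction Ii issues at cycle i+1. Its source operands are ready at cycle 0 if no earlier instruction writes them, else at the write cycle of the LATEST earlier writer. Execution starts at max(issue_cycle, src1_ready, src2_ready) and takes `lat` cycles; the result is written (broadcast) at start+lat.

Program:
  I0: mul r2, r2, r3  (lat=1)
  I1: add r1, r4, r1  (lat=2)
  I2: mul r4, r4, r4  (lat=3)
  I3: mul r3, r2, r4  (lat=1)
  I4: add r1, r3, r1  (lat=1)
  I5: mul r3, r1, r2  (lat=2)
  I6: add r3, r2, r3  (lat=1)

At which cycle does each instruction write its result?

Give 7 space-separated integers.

Answer: 2 4 6 7 8 10 11

Derivation:
I0 mul r2: issue@1 deps=(None,None) exec_start@1 write@2
I1 add r1: issue@2 deps=(None,None) exec_start@2 write@4
I2 mul r4: issue@3 deps=(None,None) exec_start@3 write@6
I3 mul r3: issue@4 deps=(0,2) exec_start@6 write@7
I4 add r1: issue@5 deps=(3,1) exec_start@7 write@8
I5 mul r3: issue@6 deps=(4,0) exec_start@8 write@10
I6 add r3: issue@7 deps=(0,5) exec_start@10 write@11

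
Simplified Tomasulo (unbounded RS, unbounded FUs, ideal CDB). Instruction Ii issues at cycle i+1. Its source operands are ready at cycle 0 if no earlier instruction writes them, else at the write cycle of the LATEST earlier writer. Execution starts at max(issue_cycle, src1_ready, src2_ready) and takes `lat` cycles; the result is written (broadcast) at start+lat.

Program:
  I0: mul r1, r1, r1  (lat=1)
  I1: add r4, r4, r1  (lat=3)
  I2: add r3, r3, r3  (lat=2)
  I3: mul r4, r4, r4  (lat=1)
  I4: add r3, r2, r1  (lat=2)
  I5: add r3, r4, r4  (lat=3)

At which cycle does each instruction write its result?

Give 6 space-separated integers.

I0 mul r1: issue@1 deps=(None,None) exec_start@1 write@2
I1 add r4: issue@2 deps=(None,0) exec_start@2 write@5
I2 add r3: issue@3 deps=(None,None) exec_start@3 write@5
I3 mul r4: issue@4 deps=(1,1) exec_start@5 write@6
I4 add r3: issue@5 deps=(None,0) exec_start@5 write@7
I5 add r3: issue@6 deps=(3,3) exec_start@6 write@9

Answer: 2 5 5 6 7 9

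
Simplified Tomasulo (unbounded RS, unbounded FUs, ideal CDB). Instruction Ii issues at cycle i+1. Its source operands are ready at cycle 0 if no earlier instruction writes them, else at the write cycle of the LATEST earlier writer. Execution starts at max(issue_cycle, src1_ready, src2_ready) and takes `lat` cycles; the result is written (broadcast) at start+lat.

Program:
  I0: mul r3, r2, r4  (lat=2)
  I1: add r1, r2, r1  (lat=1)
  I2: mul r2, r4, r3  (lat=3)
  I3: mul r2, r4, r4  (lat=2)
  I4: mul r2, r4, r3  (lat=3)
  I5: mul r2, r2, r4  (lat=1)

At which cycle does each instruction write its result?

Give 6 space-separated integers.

Answer: 3 3 6 6 8 9

Derivation:
I0 mul r3: issue@1 deps=(None,None) exec_start@1 write@3
I1 add r1: issue@2 deps=(None,None) exec_start@2 write@3
I2 mul r2: issue@3 deps=(None,0) exec_start@3 write@6
I3 mul r2: issue@4 deps=(None,None) exec_start@4 write@6
I4 mul r2: issue@5 deps=(None,0) exec_start@5 write@8
I5 mul r2: issue@6 deps=(4,None) exec_start@8 write@9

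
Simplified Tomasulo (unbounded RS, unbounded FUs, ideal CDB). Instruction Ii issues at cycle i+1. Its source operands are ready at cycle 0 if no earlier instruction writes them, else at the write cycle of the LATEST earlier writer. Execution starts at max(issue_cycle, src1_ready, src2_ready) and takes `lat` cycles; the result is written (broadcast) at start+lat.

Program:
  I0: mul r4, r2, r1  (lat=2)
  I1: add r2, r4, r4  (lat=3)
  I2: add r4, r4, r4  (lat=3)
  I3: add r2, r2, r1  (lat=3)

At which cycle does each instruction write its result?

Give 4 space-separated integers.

Answer: 3 6 6 9

Derivation:
I0 mul r4: issue@1 deps=(None,None) exec_start@1 write@3
I1 add r2: issue@2 deps=(0,0) exec_start@3 write@6
I2 add r4: issue@3 deps=(0,0) exec_start@3 write@6
I3 add r2: issue@4 deps=(1,None) exec_start@6 write@9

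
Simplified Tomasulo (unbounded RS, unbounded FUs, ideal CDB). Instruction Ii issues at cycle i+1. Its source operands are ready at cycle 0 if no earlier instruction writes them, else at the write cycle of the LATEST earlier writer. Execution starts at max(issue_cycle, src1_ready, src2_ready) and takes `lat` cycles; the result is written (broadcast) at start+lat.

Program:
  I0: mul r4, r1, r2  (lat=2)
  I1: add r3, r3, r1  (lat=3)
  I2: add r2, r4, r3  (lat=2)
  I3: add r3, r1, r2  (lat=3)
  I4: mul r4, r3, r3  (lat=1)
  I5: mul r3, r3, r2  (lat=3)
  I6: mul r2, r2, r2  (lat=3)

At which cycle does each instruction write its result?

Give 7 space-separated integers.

Answer: 3 5 7 10 11 13 10

Derivation:
I0 mul r4: issue@1 deps=(None,None) exec_start@1 write@3
I1 add r3: issue@2 deps=(None,None) exec_start@2 write@5
I2 add r2: issue@3 deps=(0,1) exec_start@5 write@7
I3 add r3: issue@4 deps=(None,2) exec_start@7 write@10
I4 mul r4: issue@5 deps=(3,3) exec_start@10 write@11
I5 mul r3: issue@6 deps=(3,2) exec_start@10 write@13
I6 mul r2: issue@7 deps=(2,2) exec_start@7 write@10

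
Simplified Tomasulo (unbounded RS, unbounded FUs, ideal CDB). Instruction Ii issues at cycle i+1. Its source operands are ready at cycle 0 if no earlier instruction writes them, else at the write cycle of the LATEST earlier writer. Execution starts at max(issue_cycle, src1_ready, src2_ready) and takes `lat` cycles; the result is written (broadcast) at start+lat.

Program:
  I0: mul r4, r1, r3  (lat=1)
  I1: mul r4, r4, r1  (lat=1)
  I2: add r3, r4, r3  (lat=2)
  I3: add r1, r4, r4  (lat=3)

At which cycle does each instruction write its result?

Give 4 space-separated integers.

Answer: 2 3 5 7

Derivation:
I0 mul r4: issue@1 deps=(None,None) exec_start@1 write@2
I1 mul r4: issue@2 deps=(0,None) exec_start@2 write@3
I2 add r3: issue@3 deps=(1,None) exec_start@3 write@5
I3 add r1: issue@4 deps=(1,1) exec_start@4 write@7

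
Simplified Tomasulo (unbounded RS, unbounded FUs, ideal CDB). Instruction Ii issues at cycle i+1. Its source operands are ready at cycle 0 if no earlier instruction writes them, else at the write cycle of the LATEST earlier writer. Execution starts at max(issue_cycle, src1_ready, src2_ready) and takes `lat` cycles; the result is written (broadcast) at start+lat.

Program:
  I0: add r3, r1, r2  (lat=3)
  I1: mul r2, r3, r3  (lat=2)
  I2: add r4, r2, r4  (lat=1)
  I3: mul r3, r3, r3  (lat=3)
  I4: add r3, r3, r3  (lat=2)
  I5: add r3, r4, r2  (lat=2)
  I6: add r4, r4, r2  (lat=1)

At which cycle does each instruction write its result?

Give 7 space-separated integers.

I0 add r3: issue@1 deps=(None,None) exec_start@1 write@4
I1 mul r2: issue@2 deps=(0,0) exec_start@4 write@6
I2 add r4: issue@3 deps=(1,None) exec_start@6 write@7
I3 mul r3: issue@4 deps=(0,0) exec_start@4 write@7
I4 add r3: issue@5 deps=(3,3) exec_start@7 write@9
I5 add r3: issue@6 deps=(2,1) exec_start@7 write@9
I6 add r4: issue@7 deps=(2,1) exec_start@7 write@8

Answer: 4 6 7 7 9 9 8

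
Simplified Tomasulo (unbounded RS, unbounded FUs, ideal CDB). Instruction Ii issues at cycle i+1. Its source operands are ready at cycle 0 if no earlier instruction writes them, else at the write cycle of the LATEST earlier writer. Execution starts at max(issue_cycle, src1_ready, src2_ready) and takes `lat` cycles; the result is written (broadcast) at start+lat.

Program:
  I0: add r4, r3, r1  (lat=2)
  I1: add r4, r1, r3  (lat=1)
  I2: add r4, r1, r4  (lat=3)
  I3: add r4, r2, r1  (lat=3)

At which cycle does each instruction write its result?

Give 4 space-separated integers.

I0 add r4: issue@1 deps=(None,None) exec_start@1 write@3
I1 add r4: issue@2 deps=(None,None) exec_start@2 write@3
I2 add r4: issue@3 deps=(None,1) exec_start@3 write@6
I3 add r4: issue@4 deps=(None,None) exec_start@4 write@7

Answer: 3 3 6 7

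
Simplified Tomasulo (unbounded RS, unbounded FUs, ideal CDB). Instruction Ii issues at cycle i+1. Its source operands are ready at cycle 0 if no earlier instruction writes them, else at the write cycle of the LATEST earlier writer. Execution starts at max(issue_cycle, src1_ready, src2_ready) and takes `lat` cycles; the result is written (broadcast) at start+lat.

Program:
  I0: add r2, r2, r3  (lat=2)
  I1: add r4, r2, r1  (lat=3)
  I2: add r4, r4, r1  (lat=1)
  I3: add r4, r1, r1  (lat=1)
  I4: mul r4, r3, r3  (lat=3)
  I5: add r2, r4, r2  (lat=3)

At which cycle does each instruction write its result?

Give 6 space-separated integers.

I0 add r2: issue@1 deps=(None,None) exec_start@1 write@3
I1 add r4: issue@2 deps=(0,None) exec_start@3 write@6
I2 add r4: issue@3 deps=(1,None) exec_start@6 write@7
I3 add r4: issue@4 deps=(None,None) exec_start@4 write@5
I4 mul r4: issue@5 deps=(None,None) exec_start@5 write@8
I5 add r2: issue@6 deps=(4,0) exec_start@8 write@11

Answer: 3 6 7 5 8 11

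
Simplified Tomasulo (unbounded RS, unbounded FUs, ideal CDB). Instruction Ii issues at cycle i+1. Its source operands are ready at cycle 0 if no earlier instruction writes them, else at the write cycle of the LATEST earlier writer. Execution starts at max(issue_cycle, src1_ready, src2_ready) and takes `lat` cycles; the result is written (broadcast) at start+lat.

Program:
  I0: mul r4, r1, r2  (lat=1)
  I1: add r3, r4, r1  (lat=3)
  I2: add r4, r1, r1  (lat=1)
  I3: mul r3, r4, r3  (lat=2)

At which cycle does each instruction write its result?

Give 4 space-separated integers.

Answer: 2 5 4 7

Derivation:
I0 mul r4: issue@1 deps=(None,None) exec_start@1 write@2
I1 add r3: issue@2 deps=(0,None) exec_start@2 write@5
I2 add r4: issue@3 deps=(None,None) exec_start@3 write@4
I3 mul r3: issue@4 deps=(2,1) exec_start@5 write@7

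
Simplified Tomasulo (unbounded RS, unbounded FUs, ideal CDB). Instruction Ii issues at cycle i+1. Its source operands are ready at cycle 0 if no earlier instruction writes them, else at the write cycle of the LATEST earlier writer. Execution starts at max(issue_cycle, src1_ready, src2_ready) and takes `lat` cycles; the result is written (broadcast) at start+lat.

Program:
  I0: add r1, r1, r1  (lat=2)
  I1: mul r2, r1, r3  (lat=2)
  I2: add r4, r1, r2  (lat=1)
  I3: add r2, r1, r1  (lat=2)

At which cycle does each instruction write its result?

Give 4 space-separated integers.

I0 add r1: issue@1 deps=(None,None) exec_start@1 write@3
I1 mul r2: issue@2 deps=(0,None) exec_start@3 write@5
I2 add r4: issue@3 deps=(0,1) exec_start@5 write@6
I3 add r2: issue@4 deps=(0,0) exec_start@4 write@6

Answer: 3 5 6 6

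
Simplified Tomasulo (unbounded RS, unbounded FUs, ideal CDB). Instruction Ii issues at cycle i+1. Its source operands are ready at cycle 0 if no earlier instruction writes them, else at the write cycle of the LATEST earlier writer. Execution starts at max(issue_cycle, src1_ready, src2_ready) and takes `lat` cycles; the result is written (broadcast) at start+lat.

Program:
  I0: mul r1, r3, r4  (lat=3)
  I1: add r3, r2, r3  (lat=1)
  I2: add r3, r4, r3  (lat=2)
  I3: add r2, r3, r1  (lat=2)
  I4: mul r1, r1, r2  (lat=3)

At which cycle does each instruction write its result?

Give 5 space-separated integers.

Answer: 4 3 5 7 10

Derivation:
I0 mul r1: issue@1 deps=(None,None) exec_start@1 write@4
I1 add r3: issue@2 deps=(None,None) exec_start@2 write@3
I2 add r3: issue@3 deps=(None,1) exec_start@3 write@5
I3 add r2: issue@4 deps=(2,0) exec_start@5 write@7
I4 mul r1: issue@5 deps=(0,3) exec_start@7 write@10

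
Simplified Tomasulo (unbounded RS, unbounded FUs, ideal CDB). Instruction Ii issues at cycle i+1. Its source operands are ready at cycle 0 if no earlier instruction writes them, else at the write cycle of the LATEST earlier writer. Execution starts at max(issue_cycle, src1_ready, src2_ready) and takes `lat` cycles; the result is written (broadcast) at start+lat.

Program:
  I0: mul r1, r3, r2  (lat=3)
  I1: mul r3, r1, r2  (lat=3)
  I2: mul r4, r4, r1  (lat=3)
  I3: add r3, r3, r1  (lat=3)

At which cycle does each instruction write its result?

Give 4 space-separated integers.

I0 mul r1: issue@1 deps=(None,None) exec_start@1 write@4
I1 mul r3: issue@2 deps=(0,None) exec_start@4 write@7
I2 mul r4: issue@3 deps=(None,0) exec_start@4 write@7
I3 add r3: issue@4 deps=(1,0) exec_start@7 write@10

Answer: 4 7 7 10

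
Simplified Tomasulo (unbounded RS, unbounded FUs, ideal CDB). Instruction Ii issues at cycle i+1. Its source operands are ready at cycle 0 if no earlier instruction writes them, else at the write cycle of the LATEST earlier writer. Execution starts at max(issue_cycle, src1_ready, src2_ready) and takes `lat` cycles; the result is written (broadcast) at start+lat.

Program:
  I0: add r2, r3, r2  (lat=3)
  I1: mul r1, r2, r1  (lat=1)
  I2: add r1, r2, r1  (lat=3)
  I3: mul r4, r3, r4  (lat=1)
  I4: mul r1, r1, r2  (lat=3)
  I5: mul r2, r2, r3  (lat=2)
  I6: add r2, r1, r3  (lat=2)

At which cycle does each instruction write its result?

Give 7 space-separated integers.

I0 add r2: issue@1 deps=(None,None) exec_start@1 write@4
I1 mul r1: issue@2 deps=(0,None) exec_start@4 write@5
I2 add r1: issue@3 deps=(0,1) exec_start@5 write@8
I3 mul r4: issue@4 deps=(None,None) exec_start@4 write@5
I4 mul r1: issue@5 deps=(2,0) exec_start@8 write@11
I5 mul r2: issue@6 deps=(0,None) exec_start@6 write@8
I6 add r2: issue@7 deps=(4,None) exec_start@11 write@13

Answer: 4 5 8 5 11 8 13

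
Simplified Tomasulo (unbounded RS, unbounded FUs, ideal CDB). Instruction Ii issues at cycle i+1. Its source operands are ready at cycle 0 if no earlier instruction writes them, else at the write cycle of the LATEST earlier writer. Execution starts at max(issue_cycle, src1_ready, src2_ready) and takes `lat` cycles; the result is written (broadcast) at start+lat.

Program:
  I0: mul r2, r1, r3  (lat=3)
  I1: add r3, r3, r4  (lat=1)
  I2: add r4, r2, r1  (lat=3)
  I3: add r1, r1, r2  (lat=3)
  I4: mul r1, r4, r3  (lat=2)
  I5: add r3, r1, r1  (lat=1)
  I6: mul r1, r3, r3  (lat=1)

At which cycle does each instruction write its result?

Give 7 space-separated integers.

Answer: 4 3 7 7 9 10 11

Derivation:
I0 mul r2: issue@1 deps=(None,None) exec_start@1 write@4
I1 add r3: issue@2 deps=(None,None) exec_start@2 write@3
I2 add r4: issue@3 deps=(0,None) exec_start@4 write@7
I3 add r1: issue@4 deps=(None,0) exec_start@4 write@7
I4 mul r1: issue@5 deps=(2,1) exec_start@7 write@9
I5 add r3: issue@6 deps=(4,4) exec_start@9 write@10
I6 mul r1: issue@7 deps=(5,5) exec_start@10 write@11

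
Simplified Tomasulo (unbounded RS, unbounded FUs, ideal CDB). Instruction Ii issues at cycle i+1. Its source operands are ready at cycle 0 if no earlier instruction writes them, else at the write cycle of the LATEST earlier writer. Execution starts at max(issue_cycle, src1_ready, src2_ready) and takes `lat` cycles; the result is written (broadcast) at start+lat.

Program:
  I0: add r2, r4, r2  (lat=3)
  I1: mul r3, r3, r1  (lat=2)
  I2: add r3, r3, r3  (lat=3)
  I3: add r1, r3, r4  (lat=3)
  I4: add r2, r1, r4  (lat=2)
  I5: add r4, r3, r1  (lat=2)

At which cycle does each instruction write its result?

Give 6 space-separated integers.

Answer: 4 4 7 10 12 12

Derivation:
I0 add r2: issue@1 deps=(None,None) exec_start@1 write@4
I1 mul r3: issue@2 deps=(None,None) exec_start@2 write@4
I2 add r3: issue@3 deps=(1,1) exec_start@4 write@7
I3 add r1: issue@4 deps=(2,None) exec_start@7 write@10
I4 add r2: issue@5 deps=(3,None) exec_start@10 write@12
I5 add r4: issue@6 deps=(2,3) exec_start@10 write@12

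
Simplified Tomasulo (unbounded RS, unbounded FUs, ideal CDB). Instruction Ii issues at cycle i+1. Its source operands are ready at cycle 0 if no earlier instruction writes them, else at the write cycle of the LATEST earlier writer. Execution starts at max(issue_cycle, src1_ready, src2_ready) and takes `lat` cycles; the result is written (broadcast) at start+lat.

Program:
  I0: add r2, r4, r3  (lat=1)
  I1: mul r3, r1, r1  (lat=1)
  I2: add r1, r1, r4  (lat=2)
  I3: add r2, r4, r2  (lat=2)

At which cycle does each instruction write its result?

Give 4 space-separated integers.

Answer: 2 3 5 6

Derivation:
I0 add r2: issue@1 deps=(None,None) exec_start@1 write@2
I1 mul r3: issue@2 deps=(None,None) exec_start@2 write@3
I2 add r1: issue@3 deps=(None,None) exec_start@3 write@5
I3 add r2: issue@4 deps=(None,0) exec_start@4 write@6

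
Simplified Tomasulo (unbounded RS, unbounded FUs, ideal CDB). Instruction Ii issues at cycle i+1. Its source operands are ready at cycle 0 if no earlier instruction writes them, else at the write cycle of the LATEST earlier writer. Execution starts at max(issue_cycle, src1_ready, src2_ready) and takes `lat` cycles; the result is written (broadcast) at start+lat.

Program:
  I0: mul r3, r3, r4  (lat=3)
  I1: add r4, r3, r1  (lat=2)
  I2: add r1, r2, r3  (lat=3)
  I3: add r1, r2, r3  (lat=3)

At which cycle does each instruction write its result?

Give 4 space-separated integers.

Answer: 4 6 7 7

Derivation:
I0 mul r3: issue@1 deps=(None,None) exec_start@1 write@4
I1 add r4: issue@2 deps=(0,None) exec_start@4 write@6
I2 add r1: issue@3 deps=(None,0) exec_start@4 write@7
I3 add r1: issue@4 deps=(None,0) exec_start@4 write@7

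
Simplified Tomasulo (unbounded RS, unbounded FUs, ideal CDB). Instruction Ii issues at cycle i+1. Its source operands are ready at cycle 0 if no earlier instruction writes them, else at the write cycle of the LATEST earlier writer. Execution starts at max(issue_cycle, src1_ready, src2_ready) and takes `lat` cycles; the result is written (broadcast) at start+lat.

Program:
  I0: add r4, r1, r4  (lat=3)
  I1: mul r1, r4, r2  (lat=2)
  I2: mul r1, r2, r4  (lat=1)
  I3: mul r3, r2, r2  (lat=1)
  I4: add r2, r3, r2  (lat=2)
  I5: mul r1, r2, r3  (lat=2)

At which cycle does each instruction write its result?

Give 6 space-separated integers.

Answer: 4 6 5 5 7 9

Derivation:
I0 add r4: issue@1 deps=(None,None) exec_start@1 write@4
I1 mul r1: issue@2 deps=(0,None) exec_start@4 write@6
I2 mul r1: issue@3 deps=(None,0) exec_start@4 write@5
I3 mul r3: issue@4 deps=(None,None) exec_start@4 write@5
I4 add r2: issue@5 deps=(3,None) exec_start@5 write@7
I5 mul r1: issue@6 deps=(4,3) exec_start@7 write@9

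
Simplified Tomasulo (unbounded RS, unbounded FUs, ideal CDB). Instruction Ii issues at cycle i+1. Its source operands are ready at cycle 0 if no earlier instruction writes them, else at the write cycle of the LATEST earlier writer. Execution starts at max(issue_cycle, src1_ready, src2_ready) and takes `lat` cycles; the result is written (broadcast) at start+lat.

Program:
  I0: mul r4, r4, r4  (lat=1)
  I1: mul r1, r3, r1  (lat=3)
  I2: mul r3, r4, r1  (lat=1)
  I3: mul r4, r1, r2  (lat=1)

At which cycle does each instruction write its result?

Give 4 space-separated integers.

Answer: 2 5 6 6

Derivation:
I0 mul r4: issue@1 deps=(None,None) exec_start@1 write@2
I1 mul r1: issue@2 deps=(None,None) exec_start@2 write@5
I2 mul r3: issue@3 deps=(0,1) exec_start@5 write@6
I3 mul r4: issue@4 deps=(1,None) exec_start@5 write@6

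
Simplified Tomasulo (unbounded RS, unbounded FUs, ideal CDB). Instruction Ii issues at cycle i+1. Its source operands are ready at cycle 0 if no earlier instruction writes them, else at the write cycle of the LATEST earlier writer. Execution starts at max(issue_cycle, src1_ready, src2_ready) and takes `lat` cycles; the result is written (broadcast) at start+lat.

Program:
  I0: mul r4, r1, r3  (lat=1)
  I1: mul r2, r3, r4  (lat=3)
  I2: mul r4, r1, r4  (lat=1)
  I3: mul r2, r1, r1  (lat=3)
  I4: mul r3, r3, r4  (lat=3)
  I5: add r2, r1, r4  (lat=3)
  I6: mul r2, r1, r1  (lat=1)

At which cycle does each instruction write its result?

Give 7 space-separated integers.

I0 mul r4: issue@1 deps=(None,None) exec_start@1 write@2
I1 mul r2: issue@2 deps=(None,0) exec_start@2 write@5
I2 mul r4: issue@3 deps=(None,0) exec_start@3 write@4
I3 mul r2: issue@4 deps=(None,None) exec_start@4 write@7
I4 mul r3: issue@5 deps=(None,2) exec_start@5 write@8
I5 add r2: issue@6 deps=(None,2) exec_start@6 write@9
I6 mul r2: issue@7 deps=(None,None) exec_start@7 write@8

Answer: 2 5 4 7 8 9 8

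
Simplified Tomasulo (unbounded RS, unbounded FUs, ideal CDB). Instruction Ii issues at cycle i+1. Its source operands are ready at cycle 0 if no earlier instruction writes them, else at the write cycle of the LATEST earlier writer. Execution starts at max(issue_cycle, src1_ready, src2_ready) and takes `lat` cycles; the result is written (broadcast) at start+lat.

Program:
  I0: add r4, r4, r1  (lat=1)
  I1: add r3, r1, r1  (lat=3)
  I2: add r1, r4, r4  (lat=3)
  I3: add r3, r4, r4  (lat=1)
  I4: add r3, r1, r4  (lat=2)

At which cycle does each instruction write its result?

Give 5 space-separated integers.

Answer: 2 5 6 5 8

Derivation:
I0 add r4: issue@1 deps=(None,None) exec_start@1 write@2
I1 add r3: issue@2 deps=(None,None) exec_start@2 write@5
I2 add r1: issue@3 deps=(0,0) exec_start@3 write@6
I3 add r3: issue@4 deps=(0,0) exec_start@4 write@5
I4 add r3: issue@5 deps=(2,0) exec_start@6 write@8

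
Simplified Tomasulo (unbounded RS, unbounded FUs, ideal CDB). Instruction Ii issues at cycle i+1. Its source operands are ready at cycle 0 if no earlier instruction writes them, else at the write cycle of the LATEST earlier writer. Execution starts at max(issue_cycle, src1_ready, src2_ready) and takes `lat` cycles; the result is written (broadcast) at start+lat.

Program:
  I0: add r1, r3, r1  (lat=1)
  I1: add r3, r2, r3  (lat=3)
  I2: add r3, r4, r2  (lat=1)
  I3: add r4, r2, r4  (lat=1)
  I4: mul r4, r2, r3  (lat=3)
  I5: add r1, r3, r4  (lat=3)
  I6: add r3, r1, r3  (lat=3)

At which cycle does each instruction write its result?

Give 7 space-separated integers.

Answer: 2 5 4 5 8 11 14

Derivation:
I0 add r1: issue@1 deps=(None,None) exec_start@1 write@2
I1 add r3: issue@2 deps=(None,None) exec_start@2 write@5
I2 add r3: issue@3 deps=(None,None) exec_start@3 write@4
I3 add r4: issue@4 deps=(None,None) exec_start@4 write@5
I4 mul r4: issue@5 deps=(None,2) exec_start@5 write@8
I5 add r1: issue@6 deps=(2,4) exec_start@8 write@11
I6 add r3: issue@7 deps=(5,2) exec_start@11 write@14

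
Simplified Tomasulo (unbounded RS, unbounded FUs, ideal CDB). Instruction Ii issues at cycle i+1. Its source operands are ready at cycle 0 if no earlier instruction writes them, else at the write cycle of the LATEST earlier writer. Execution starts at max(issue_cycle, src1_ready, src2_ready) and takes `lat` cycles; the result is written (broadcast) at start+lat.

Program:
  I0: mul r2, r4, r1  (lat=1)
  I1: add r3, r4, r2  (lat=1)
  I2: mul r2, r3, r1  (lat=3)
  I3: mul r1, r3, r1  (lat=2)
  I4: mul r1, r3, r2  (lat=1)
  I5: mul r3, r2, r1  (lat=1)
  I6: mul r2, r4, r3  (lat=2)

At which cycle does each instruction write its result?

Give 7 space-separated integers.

Answer: 2 3 6 6 7 8 10

Derivation:
I0 mul r2: issue@1 deps=(None,None) exec_start@1 write@2
I1 add r3: issue@2 deps=(None,0) exec_start@2 write@3
I2 mul r2: issue@3 deps=(1,None) exec_start@3 write@6
I3 mul r1: issue@4 deps=(1,None) exec_start@4 write@6
I4 mul r1: issue@5 deps=(1,2) exec_start@6 write@7
I5 mul r3: issue@6 deps=(2,4) exec_start@7 write@8
I6 mul r2: issue@7 deps=(None,5) exec_start@8 write@10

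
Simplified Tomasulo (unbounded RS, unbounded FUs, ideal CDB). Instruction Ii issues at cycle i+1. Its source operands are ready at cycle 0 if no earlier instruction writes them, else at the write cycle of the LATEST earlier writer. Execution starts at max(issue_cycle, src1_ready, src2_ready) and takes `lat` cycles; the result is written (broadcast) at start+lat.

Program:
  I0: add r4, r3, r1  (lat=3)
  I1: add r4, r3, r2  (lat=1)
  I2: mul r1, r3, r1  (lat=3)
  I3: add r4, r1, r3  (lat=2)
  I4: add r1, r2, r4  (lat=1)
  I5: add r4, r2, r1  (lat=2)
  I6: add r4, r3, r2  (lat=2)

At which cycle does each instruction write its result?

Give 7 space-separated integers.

Answer: 4 3 6 8 9 11 9

Derivation:
I0 add r4: issue@1 deps=(None,None) exec_start@1 write@4
I1 add r4: issue@2 deps=(None,None) exec_start@2 write@3
I2 mul r1: issue@3 deps=(None,None) exec_start@3 write@6
I3 add r4: issue@4 deps=(2,None) exec_start@6 write@8
I4 add r1: issue@5 deps=(None,3) exec_start@8 write@9
I5 add r4: issue@6 deps=(None,4) exec_start@9 write@11
I6 add r4: issue@7 deps=(None,None) exec_start@7 write@9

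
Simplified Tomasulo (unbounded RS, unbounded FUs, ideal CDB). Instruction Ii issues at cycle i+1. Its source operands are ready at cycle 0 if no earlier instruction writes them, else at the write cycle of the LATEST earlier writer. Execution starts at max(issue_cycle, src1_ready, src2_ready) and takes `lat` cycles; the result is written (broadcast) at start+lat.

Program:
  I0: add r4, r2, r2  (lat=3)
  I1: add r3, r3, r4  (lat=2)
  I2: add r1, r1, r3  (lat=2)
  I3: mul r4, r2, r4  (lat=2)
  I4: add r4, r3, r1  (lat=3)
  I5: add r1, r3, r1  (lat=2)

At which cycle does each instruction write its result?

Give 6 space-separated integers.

I0 add r4: issue@1 deps=(None,None) exec_start@1 write@4
I1 add r3: issue@2 deps=(None,0) exec_start@4 write@6
I2 add r1: issue@3 deps=(None,1) exec_start@6 write@8
I3 mul r4: issue@4 deps=(None,0) exec_start@4 write@6
I4 add r4: issue@5 deps=(1,2) exec_start@8 write@11
I5 add r1: issue@6 deps=(1,2) exec_start@8 write@10

Answer: 4 6 8 6 11 10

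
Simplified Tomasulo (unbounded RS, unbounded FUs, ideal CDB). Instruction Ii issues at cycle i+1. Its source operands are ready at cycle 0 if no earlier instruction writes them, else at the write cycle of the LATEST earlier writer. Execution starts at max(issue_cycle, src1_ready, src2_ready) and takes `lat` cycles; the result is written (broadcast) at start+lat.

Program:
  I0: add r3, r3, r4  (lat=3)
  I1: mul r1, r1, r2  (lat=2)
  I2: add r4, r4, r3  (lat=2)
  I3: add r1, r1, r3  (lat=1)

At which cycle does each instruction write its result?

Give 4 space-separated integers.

I0 add r3: issue@1 deps=(None,None) exec_start@1 write@4
I1 mul r1: issue@2 deps=(None,None) exec_start@2 write@4
I2 add r4: issue@3 deps=(None,0) exec_start@4 write@6
I3 add r1: issue@4 deps=(1,0) exec_start@4 write@5

Answer: 4 4 6 5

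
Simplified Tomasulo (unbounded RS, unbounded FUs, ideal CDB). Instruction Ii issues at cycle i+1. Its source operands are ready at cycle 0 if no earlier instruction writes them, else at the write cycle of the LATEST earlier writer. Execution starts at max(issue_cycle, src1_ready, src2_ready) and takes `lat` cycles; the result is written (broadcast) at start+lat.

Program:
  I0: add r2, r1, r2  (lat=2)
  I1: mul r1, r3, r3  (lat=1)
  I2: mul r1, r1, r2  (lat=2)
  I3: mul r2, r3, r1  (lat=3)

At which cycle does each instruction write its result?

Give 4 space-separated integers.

I0 add r2: issue@1 deps=(None,None) exec_start@1 write@3
I1 mul r1: issue@2 deps=(None,None) exec_start@2 write@3
I2 mul r1: issue@3 deps=(1,0) exec_start@3 write@5
I3 mul r2: issue@4 deps=(None,2) exec_start@5 write@8

Answer: 3 3 5 8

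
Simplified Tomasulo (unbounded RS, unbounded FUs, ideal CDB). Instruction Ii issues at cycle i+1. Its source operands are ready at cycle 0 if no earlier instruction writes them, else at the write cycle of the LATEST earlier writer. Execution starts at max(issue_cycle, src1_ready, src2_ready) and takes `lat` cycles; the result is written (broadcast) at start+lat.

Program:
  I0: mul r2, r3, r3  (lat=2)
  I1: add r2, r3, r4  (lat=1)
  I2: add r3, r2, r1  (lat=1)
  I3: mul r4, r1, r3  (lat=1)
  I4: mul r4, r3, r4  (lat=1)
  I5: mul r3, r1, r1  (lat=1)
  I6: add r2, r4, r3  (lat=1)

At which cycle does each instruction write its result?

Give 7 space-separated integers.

I0 mul r2: issue@1 deps=(None,None) exec_start@1 write@3
I1 add r2: issue@2 deps=(None,None) exec_start@2 write@3
I2 add r3: issue@3 deps=(1,None) exec_start@3 write@4
I3 mul r4: issue@4 deps=(None,2) exec_start@4 write@5
I4 mul r4: issue@5 deps=(2,3) exec_start@5 write@6
I5 mul r3: issue@6 deps=(None,None) exec_start@6 write@7
I6 add r2: issue@7 deps=(4,5) exec_start@7 write@8

Answer: 3 3 4 5 6 7 8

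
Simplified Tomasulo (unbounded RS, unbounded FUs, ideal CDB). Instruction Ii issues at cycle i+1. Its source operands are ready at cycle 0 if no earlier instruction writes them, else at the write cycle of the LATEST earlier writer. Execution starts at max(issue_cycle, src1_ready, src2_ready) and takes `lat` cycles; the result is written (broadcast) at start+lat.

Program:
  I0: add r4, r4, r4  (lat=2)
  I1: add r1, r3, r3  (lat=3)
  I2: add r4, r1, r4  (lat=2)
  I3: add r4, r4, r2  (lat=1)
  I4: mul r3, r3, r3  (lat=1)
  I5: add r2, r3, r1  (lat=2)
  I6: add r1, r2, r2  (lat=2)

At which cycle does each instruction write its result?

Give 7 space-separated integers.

Answer: 3 5 7 8 6 8 10

Derivation:
I0 add r4: issue@1 deps=(None,None) exec_start@1 write@3
I1 add r1: issue@2 deps=(None,None) exec_start@2 write@5
I2 add r4: issue@3 deps=(1,0) exec_start@5 write@7
I3 add r4: issue@4 deps=(2,None) exec_start@7 write@8
I4 mul r3: issue@5 deps=(None,None) exec_start@5 write@6
I5 add r2: issue@6 deps=(4,1) exec_start@6 write@8
I6 add r1: issue@7 deps=(5,5) exec_start@8 write@10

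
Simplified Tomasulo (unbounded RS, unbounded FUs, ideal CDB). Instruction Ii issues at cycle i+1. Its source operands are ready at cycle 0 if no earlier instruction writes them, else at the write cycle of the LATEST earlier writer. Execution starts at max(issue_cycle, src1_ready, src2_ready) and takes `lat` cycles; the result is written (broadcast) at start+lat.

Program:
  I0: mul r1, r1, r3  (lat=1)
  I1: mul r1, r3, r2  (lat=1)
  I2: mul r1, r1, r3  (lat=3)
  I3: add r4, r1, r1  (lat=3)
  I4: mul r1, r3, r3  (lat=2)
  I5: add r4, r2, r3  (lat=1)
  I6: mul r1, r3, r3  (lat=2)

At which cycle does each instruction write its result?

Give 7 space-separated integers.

I0 mul r1: issue@1 deps=(None,None) exec_start@1 write@2
I1 mul r1: issue@2 deps=(None,None) exec_start@2 write@3
I2 mul r1: issue@3 deps=(1,None) exec_start@3 write@6
I3 add r4: issue@4 deps=(2,2) exec_start@6 write@9
I4 mul r1: issue@5 deps=(None,None) exec_start@5 write@7
I5 add r4: issue@6 deps=(None,None) exec_start@6 write@7
I6 mul r1: issue@7 deps=(None,None) exec_start@7 write@9

Answer: 2 3 6 9 7 7 9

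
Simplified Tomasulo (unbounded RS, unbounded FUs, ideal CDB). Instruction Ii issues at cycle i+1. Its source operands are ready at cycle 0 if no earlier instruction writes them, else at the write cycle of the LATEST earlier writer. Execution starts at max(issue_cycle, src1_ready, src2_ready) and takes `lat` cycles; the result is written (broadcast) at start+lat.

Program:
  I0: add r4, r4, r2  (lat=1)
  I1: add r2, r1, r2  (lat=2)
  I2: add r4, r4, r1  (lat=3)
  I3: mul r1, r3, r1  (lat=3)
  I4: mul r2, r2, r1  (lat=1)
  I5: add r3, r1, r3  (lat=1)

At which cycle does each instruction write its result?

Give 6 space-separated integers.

I0 add r4: issue@1 deps=(None,None) exec_start@1 write@2
I1 add r2: issue@2 deps=(None,None) exec_start@2 write@4
I2 add r4: issue@3 deps=(0,None) exec_start@3 write@6
I3 mul r1: issue@4 deps=(None,None) exec_start@4 write@7
I4 mul r2: issue@5 deps=(1,3) exec_start@7 write@8
I5 add r3: issue@6 deps=(3,None) exec_start@7 write@8

Answer: 2 4 6 7 8 8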